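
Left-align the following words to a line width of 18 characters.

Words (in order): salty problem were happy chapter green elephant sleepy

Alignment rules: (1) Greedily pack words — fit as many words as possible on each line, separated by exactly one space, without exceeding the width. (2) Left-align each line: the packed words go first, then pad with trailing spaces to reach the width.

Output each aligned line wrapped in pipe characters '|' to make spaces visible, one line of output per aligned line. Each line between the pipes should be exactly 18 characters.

Answer: |salty problem were|
|happy chapter     |
|green elephant    |
|sleepy            |

Derivation:
Line 1: ['salty', 'problem', 'were'] (min_width=18, slack=0)
Line 2: ['happy', 'chapter'] (min_width=13, slack=5)
Line 3: ['green', 'elephant'] (min_width=14, slack=4)
Line 4: ['sleepy'] (min_width=6, slack=12)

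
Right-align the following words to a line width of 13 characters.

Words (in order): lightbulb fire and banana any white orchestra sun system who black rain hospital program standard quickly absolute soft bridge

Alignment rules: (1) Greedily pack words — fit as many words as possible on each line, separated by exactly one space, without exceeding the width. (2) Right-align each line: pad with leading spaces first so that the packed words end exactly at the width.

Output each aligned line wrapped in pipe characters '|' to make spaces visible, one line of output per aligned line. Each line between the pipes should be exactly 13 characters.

Line 1: ['lightbulb'] (min_width=9, slack=4)
Line 2: ['fire', 'and'] (min_width=8, slack=5)
Line 3: ['banana', 'any'] (min_width=10, slack=3)
Line 4: ['white'] (min_width=5, slack=8)
Line 5: ['orchestra', 'sun'] (min_width=13, slack=0)
Line 6: ['system', 'who'] (min_width=10, slack=3)
Line 7: ['black', 'rain'] (min_width=10, slack=3)
Line 8: ['hospital'] (min_width=8, slack=5)
Line 9: ['program'] (min_width=7, slack=6)
Line 10: ['standard'] (min_width=8, slack=5)
Line 11: ['quickly'] (min_width=7, slack=6)
Line 12: ['absolute', 'soft'] (min_width=13, slack=0)
Line 13: ['bridge'] (min_width=6, slack=7)

Answer: |    lightbulb|
|     fire and|
|   banana any|
|        white|
|orchestra sun|
|   system who|
|   black rain|
|     hospital|
|      program|
|     standard|
|      quickly|
|absolute soft|
|       bridge|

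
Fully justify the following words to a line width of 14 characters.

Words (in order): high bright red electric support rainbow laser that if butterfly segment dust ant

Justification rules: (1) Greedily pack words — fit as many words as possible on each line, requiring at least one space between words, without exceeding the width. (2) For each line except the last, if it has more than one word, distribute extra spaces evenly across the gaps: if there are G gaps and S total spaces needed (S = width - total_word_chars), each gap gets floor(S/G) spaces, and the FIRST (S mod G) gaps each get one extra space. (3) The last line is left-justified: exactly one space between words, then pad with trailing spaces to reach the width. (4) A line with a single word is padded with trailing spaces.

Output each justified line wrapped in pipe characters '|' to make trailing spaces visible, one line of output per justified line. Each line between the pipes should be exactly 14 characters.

Answer: |high    bright|
|red   electric|
|support       |
|rainbow  laser|
|that        if|
|butterfly     |
|segment   dust|
|ant           |

Derivation:
Line 1: ['high', 'bright'] (min_width=11, slack=3)
Line 2: ['red', 'electric'] (min_width=12, slack=2)
Line 3: ['support'] (min_width=7, slack=7)
Line 4: ['rainbow', 'laser'] (min_width=13, slack=1)
Line 5: ['that', 'if'] (min_width=7, slack=7)
Line 6: ['butterfly'] (min_width=9, slack=5)
Line 7: ['segment', 'dust'] (min_width=12, slack=2)
Line 8: ['ant'] (min_width=3, slack=11)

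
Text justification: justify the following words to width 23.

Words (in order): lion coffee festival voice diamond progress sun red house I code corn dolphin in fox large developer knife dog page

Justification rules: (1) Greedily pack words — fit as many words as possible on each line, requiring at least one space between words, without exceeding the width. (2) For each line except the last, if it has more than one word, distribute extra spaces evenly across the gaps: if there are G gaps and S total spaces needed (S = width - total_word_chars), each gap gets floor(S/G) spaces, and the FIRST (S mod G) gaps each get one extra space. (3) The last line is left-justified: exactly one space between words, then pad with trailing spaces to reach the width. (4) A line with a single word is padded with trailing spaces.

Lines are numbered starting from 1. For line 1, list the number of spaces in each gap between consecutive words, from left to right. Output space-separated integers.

Answer: 3 2

Derivation:
Line 1: ['lion', 'coffee', 'festival'] (min_width=20, slack=3)
Line 2: ['voice', 'diamond', 'progress'] (min_width=22, slack=1)
Line 3: ['sun', 'red', 'house', 'I', 'code'] (min_width=20, slack=3)
Line 4: ['corn', 'dolphin', 'in', 'fox'] (min_width=19, slack=4)
Line 5: ['large', 'developer', 'knife'] (min_width=21, slack=2)
Line 6: ['dog', 'page'] (min_width=8, slack=15)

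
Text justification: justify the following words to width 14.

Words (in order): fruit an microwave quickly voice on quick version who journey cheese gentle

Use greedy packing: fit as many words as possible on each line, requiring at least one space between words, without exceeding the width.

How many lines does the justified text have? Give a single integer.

Line 1: ['fruit', 'an'] (min_width=8, slack=6)
Line 2: ['microwave'] (min_width=9, slack=5)
Line 3: ['quickly', 'voice'] (min_width=13, slack=1)
Line 4: ['on', 'quick'] (min_width=8, slack=6)
Line 5: ['version', 'who'] (min_width=11, slack=3)
Line 6: ['journey', 'cheese'] (min_width=14, slack=0)
Line 7: ['gentle'] (min_width=6, slack=8)
Total lines: 7

Answer: 7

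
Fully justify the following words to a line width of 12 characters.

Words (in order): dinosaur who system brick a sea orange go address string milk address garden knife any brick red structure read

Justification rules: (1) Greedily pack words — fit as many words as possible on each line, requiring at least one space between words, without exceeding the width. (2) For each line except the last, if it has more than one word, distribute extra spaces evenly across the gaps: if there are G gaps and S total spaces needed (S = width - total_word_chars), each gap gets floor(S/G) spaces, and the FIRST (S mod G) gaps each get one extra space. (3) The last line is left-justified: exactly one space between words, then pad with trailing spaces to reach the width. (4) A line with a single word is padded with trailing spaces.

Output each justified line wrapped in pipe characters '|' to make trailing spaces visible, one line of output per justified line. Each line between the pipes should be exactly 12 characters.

Answer: |dinosaur who|
|system brick|
|a sea orange|
|go   address|
|string  milk|
|address     |
|garden knife|
|any    brick|
|red         |
|structure   |
|read        |

Derivation:
Line 1: ['dinosaur', 'who'] (min_width=12, slack=0)
Line 2: ['system', 'brick'] (min_width=12, slack=0)
Line 3: ['a', 'sea', 'orange'] (min_width=12, slack=0)
Line 4: ['go', 'address'] (min_width=10, slack=2)
Line 5: ['string', 'milk'] (min_width=11, slack=1)
Line 6: ['address'] (min_width=7, slack=5)
Line 7: ['garden', 'knife'] (min_width=12, slack=0)
Line 8: ['any', 'brick'] (min_width=9, slack=3)
Line 9: ['red'] (min_width=3, slack=9)
Line 10: ['structure'] (min_width=9, slack=3)
Line 11: ['read'] (min_width=4, slack=8)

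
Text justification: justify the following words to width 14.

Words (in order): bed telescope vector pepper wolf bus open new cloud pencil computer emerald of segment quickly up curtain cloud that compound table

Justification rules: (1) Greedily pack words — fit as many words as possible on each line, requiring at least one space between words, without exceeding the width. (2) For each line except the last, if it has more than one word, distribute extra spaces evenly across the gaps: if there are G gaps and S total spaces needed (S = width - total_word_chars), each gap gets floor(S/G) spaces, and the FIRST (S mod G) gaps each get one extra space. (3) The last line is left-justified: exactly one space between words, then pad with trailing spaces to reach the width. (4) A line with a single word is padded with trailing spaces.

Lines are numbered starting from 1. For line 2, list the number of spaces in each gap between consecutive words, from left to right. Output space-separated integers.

Line 1: ['bed', 'telescope'] (min_width=13, slack=1)
Line 2: ['vector', 'pepper'] (min_width=13, slack=1)
Line 3: ['wolf', 'bus', 'open'] (min_width=13, slack=1)
Line 4: ['new', 'cloud'] (min_width=9, slack=5)
Line 5: ['pencil'] (min_width=6, slack=8)
Line 6: ['computer'] (min_width=8, slack=6)
Line 7: ['emerald', 'of'] (min_width=10, slack=4)
Line 8: ['segment'] (min_width=7, slack=7)
Line 9: ['quickly', 'up'] (min_width=10, slack=4)
Line 10: ['curtain', 'cloud'] (min_width=13, slack=1)
Line 11: ['that', 'compound'] (min_width=13, slack=1)
Line 12: ['table'] (min_width=5, slack=9)

Answer: 2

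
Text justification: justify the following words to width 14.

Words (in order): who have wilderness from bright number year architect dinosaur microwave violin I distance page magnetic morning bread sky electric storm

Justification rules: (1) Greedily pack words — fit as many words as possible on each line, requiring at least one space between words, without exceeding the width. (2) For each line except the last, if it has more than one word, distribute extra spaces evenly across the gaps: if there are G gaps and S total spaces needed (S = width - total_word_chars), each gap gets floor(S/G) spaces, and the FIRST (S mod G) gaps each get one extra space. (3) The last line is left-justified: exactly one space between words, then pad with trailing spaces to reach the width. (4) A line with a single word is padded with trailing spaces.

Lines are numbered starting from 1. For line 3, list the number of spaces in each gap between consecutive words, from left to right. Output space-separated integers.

Answer: 4

Derivation:
Line 1: ['who', 'have'] (min_width=8, slack=6)
Line 2: ['wilderness'] (min_width=10, slack=4)
Line 3: ['from', 'bright'] (min_width=11, slack=3)
Line 4: ['number', 'year'] (min_width=11, slack=3)
Line 5: ['architect'] (min_width=9, slack=5)
Line 6: ['dinosaur'] (min_width=8, slack=6)
Line 7: ['microwave'] (min_width=9, slack=5)
Line 8: ['violin', 'I'] (min_width=8, slack=6)
Line 9: ['distance', 'page'] (min_width=13, slack=1)
Line 10: ['magnetic'] (min_width=8, slack=6)
Line 11: ['morning', 'bread'] (min_width=13, slack=1)
Line 12: ['sky', 'electric'] (min_width=12, slack=2)
Line 13: ['storm'] (min_width=5, slack=9)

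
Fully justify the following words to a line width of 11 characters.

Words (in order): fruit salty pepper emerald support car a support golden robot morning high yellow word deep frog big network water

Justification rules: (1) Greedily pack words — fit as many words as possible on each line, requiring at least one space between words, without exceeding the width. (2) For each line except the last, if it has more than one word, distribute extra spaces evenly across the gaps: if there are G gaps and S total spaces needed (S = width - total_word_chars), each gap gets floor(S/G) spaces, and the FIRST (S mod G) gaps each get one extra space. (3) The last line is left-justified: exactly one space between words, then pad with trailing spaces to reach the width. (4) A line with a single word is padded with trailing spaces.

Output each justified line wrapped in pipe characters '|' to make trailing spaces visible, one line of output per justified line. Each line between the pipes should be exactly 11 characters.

Answer: |fruit salty|
|pepper     |
|emerald    |
|support car|
|a   support|
|golden     |
|robot      |
|morning    |
|high yellow|
|word   deep|
|frog    big|
|network    |
|water      |

Derivation:
Line 1: ['fruit', 'salty'] (min_width=11, slack=0)
Line 2: ['pepper'] (min_width=6, slack=5)
Line 3: ['emerald'] (min_width=7, slack=4)
Line 4: ['support', 'car'] (min_width=11, slack=0)
Line 5: ['a', 'support'] (min_width=9, slack=2)
Line 6: ['golden'] (min_width=6, slack=5)
Line 7: ['robot'] (min_width=5, slack=6)
Line 8: ['morning'] (min_width=7, slack=4)
Line 9: ['high', 'yellow'] (min_width=11, slack=0)
Line 10: ['word', 'deep'] (min_width=9, slack=2)
Line 11: ['frog', 'big'] (min_width=8, slack=3)
Line 12: ['network'] (min_width=7, slack=4)
Line 13: ['water'] (min_width=5, slack=6)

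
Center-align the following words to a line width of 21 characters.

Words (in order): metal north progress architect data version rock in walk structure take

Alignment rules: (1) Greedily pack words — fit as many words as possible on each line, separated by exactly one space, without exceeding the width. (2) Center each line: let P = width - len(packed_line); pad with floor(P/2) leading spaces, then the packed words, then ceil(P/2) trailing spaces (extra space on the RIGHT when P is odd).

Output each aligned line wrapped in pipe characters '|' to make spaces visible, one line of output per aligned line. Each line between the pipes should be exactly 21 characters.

Line 1: ['metal', 'north', 'progress'] (min_width=20, slack=1)
Line 2: ['architect', 'data'] (min_width=14, slack=7)
Line 3: ['version', 'rock', 'in', 'walk'] (min_width=20, slack=1)
Line 4: ['structure', 'take'] (min_width=14, slack=7)

Answer: |metal north progress |
|   architect data    |
|version rock in walk |
|   structure take    |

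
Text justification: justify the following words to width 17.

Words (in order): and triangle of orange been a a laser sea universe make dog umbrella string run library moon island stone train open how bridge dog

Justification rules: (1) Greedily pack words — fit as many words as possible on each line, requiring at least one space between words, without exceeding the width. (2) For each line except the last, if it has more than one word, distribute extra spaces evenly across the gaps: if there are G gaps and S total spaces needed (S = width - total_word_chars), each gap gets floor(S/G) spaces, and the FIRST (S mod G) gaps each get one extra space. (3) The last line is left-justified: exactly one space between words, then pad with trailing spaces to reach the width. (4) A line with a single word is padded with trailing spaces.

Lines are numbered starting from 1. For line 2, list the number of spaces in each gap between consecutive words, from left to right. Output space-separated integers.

Answer: 2 2 1

Derivation:
Line 1: ['and', 'triangle', 'of'] (min_width=15, slack=2)
Line 2: ['orange', 'been', 'a', 'a'] (min_width=15, slack=2)
Line 3: ['laser', 'sea'] (min_width=9, slack=8)
Line 4: ['universe', 'make', 'dog'] (min_width=17, slack=0)
Line 5: ['umbrella', 'string'] (min_width=15, slack=2)
Line 6: ['run', 'library', 'moon'] (min_width=16, slack=1)
Line 7: ['island', 'stone'] (min_width=12, slack=5)
Line 8: ['train', 'open', 'how'] (min_width=14, slack=3)
Line 9: ['bridge', 'dog'] (min_width=10, slack=7)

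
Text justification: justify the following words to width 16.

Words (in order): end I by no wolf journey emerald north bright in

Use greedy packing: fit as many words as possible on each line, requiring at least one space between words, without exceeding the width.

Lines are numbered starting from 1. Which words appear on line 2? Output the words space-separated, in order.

Answer: journey emerald

Derivation:
Line 1: ['end', 'I', 'by', 'no', 'wolf'] (min_width=16, slack=0)
Line 2: ['journey', 'emerald'] (min_width=15, slack=1)
Line 3: ['north', 'bright', 'in'] (min_width=15, slack=1)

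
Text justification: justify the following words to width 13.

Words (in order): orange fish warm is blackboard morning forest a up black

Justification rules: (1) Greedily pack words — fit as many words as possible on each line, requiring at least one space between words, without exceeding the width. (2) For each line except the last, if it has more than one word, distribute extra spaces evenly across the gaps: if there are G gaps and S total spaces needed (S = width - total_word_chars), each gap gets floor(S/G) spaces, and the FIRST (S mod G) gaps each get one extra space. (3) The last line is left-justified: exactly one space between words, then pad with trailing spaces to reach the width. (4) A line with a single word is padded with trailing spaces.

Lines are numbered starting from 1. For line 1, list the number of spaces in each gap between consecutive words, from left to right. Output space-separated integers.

Answer: 3

Derivation:
Line 1: ['orange', 'fish'] (min_width=11, slack=2)
Line 2: ['warm', 'is'] (min_width=7, slack=6)
Line 3: ['blackboard'] (min_width=10, slack=3)
Line 4: ['morning'] (min_width=7, slack=6)
Line 5: ['forest', 'a', 'up'] (min_width=11, slack=2)
Line 6: ['black'] (min_width=5, slack=8)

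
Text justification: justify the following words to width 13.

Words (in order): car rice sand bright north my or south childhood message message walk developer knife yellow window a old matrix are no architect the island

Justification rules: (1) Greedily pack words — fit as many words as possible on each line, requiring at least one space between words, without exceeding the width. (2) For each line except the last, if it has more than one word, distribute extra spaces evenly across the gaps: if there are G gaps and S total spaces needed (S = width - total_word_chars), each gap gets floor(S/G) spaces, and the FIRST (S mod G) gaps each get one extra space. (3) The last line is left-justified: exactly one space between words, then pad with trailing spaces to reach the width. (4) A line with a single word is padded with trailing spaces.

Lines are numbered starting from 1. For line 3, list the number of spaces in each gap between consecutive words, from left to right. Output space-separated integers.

Line 1: ['car', 'rice', 'sand'] (min_width=13, slack=0)
Line 2: ['bright', 'north'] (min_width=12, slack=1)
Line 3: ['my', 'or', 'south'] (min_width=11, slack=2)
Line 4: ['childhood'] (min_width=9, slack=4)
Line 5: ['message'] (min_width=7, slack=6)
Line 6: ['message', 'walk'] (min_width=12, slack=1)
Line 7: ['developer'] (min_width=9, slack=4)
Line 8: ['knife', 'yellow'] (min_width=12, slack=1)
Line 9: ['window', 'a', 'old'] (min_width=12, slack=1)
Line 10: ['matrix', 'are', 'no'] (min_width=13, slack=0)
Line 11: ['architect', 'the'] (min_width=13, slack=0)
Line 12: ['island'] (min_width=6, slack=7)

Answer: 2 2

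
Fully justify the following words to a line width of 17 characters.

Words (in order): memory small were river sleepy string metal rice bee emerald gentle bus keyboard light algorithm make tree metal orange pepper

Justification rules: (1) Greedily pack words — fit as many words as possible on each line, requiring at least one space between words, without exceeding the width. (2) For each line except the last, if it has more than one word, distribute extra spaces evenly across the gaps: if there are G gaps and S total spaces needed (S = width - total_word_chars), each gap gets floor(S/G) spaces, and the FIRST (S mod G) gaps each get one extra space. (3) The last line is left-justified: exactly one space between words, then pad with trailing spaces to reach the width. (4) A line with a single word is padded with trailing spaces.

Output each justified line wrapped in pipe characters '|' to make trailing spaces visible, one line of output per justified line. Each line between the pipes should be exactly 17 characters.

Line 1: ['memory', 'small', 'were'] (min_width=17, slack=0)
Line 2: ['river', 'sleepy'] (min_width=12, slack=5)
Line 3: ['string', 'metal', 'rice'] (min_width=17, slack=0)
Line 4: ['bee', 'emerald'] (min_width=11, slack=6)
Line 5: ['gentle', 'bus'] (min_width=10, slack=7)
Line 6: ['keyboard', 'light'] (min_width=14, slack=3)
Line 7: ['algorithm', 'make'] (min_width=14, slack=3)
Line 8: ['tree', 'metal', 'orange'] (min_width=17, slack=0)
Line 9: ['pepper'] (min_width=6, slack=11)

Answer: |memory small were|
|river      sleepy|
|string metal rice|
|bee       emerald|
|gentle        bus|
|keyboard    light|
|algorithm    make|
|tree metal orange|
|pepper           |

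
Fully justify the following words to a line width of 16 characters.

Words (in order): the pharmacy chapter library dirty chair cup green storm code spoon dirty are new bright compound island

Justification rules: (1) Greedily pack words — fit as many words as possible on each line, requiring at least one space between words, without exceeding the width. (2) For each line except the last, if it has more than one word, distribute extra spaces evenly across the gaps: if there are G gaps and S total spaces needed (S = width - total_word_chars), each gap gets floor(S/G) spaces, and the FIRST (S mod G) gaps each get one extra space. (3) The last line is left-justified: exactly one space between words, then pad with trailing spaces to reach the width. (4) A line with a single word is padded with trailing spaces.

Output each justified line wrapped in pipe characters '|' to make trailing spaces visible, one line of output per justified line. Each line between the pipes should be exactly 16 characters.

Answer: |the     pharmacy|
|chapter  library|
|dirty  chair cup|
|green storm code|
|spoon  dirty are|
|new       bright|
|compound island |

Derivation:
Line 1: ['the', 'pharmacy'] (min_width=12, slack=4)
Line 2: ['chapter', 'library'] (min_width=15, slack=1)
Line 3: ['dirty', 'chair', 'cup'] (min_width=15, slack=1)
Line 4: ['green', 'storm', 'code'] (min_width=16, slack=0)
Line 5: ['spoon', 'dirty', 'are'] (min_width=15, slack=1)
Line 6: ['new', 'bright'] (min_width=10, slack=6)
Line 7: ['compound', 'island'] (min_width=15, slack=1)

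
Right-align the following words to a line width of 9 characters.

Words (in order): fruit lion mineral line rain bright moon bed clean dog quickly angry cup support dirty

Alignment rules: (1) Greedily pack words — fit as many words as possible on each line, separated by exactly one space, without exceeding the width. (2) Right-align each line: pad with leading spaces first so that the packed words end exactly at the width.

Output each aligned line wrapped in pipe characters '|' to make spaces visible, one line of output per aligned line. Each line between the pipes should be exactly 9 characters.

Answer: |    fruit|
|     lion|
|  mineral|
|line rain|
|   bright|
| moon bed|
|clean dog|
|  quickly|
|angry cup|
|  support|
|    dirty|

Derivation:
Line 1: ['fruit'] (min_width=5, slack=4)
Line 2: ['lion'] (min_width=4, slack=5)
Line 3: ['mineral'] (min_width=7, slack=2)
Line 4: ['line', 'rain'] (min_width=9, slack=0)
Line 5: ['bright'] (min_width=6, slack=3)
Line 6: ['moon', 'bed'] (min_width=8, slack=1)
Line 7: ['clean', 'dog'] (min_width=9, slack=0)
Line 8: ['quickly'] (min_width=7, slack=2)
Line 9: ['angry', 'cup'] (min_width=9, slack=0)
Line 10: ['support'] (min_width=7, slack=2)
Line 11: ['dirty'] (min_width=5, slack=4)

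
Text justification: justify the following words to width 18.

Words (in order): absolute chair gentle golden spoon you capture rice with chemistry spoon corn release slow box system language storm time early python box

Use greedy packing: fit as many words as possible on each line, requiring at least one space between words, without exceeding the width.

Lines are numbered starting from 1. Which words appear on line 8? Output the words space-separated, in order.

Answer: language storm

Derivation:
Line 1: ['absolute', 'chair'] (min_width=14, slack=4)
Line 2: ['gentle', 'golden'] (min_width=13, slack=5)
Line 3: ['spoon', 'you', 'capture'] (min_width=17, slack=1)
Line 4: ['rice', 'with'] (min_width=9, slack=9)
Line 5: ['chemistry', 'spoon'] (min_width=15, slack=3)
Line 6: ['corn', 'release', 'slow'] (min_width=17, slack=1)
Line 7: ['box', 'system'] (min_width=10, slack=8)
Line 8: ['language', 'storm'] (min_width=14, slack=4)
Line 9: ['time', 'early', 'python'] (min_width=17, slack=1)
Line 10: ['box'] (min_width=3, slack=15)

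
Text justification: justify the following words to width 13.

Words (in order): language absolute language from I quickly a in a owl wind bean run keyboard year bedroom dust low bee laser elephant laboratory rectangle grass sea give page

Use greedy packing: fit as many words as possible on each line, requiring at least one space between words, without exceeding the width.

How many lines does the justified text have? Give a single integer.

Line 1: ['language'] (min_width=8, slack=5)
Line 2: ['absolute'] (min_width=8, slack=5)
Line 3: ['language', 'from'] (min_width=13, slack=0)
Line 4: ['I', 'quickly', 'a'] (min_width=11, slack=2)
Line 5: ['in', 'a', 'owl', 'wind'] (min_width=13, slack=0)
Line 6: ['bean', 'run'] (min_width=8, slack=5)
Line 7: ['keyboard', 'year'] (min_width=13, slack=0)
Line 8: ['bedroom', 'dust'] (min_width=12, slack=1)
Line 9: ['low', 'bee', 'laser'] (min_width=13, slack=0)
Line 10: ['elephant'] (min_width=8, slack=5)
Line 11: ['laboratory'] (min_width=10, slack=3)
Line 12: ['rectangle'] (min_width=9, slack=4)
Line 13: ['grass', 'sea'] (min_width=9, slack=4)
Line 14: ['give', 'page'] (min_width=9, slack=4)
Total lines: 14

Answer: 14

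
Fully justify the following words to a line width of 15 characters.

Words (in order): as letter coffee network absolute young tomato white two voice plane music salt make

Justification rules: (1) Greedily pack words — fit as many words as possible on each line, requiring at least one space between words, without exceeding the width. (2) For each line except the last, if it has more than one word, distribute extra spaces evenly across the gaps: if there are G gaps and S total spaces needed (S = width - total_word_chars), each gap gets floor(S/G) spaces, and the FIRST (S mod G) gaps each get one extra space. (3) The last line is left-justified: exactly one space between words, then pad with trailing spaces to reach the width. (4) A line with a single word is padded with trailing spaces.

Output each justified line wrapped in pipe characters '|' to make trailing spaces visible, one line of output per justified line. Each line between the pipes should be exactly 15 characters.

Line 1: ['as', 'letter'] (min_width=9, slack=6)
Line 2: ['coffee', 'network'] (min_width=14, slack=1)
Line 3: ['absolute', 'young'] (min_width=14, slack=1)
Line 4: ['tomato', 'white'] (min_width=12, slack=3)
Line 5: ['two', 'voice', 'plane'] (min_width=15, slack=0)
Line 6: ['music', 'salt', 'make'] (min_width=15, slack=0)

Answer: |as       letter|
|coffee  network|
|absolute  young|
|tomato    white|
|two voice plane|
|music salt make|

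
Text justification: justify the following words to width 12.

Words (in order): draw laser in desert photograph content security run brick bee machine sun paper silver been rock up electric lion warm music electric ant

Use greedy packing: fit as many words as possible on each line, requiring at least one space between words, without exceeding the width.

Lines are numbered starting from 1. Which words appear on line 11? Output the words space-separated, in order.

Line 1: ['draw', 'laser'] (min_width=10, slack=2)
Line 2: ['in', 'desert'] (min_width=9, slack=3)
Line 3: ['photograph'] (min_width=10, slack=2)
Line 4: ['content'] (min_width=7, slack=5)
Line 5: ['security', 'run'] (min_width=12, slack=0)
Line 6: ['brick', 'bee'] (min_width=9, slack=3)
Line 7: ['machine', 'sun'] (min_width=11, slack=1)
Line 8: ['paper', 'silver'] (min_width=12, slack=0)
Line 9: ['been', 'rock', 'up'] (min_width=12, slack=0)
Line 10: ['electric'] (min_width=8, slack=4)
Line 11: ['lion', 'warm'] (min_width=9, slack=3)
Line 12: ['music'] (min_width=5, slack=7)
Line 13: ['electric', 'ant'] (min_width=12, slack=0)

Answer: lion warm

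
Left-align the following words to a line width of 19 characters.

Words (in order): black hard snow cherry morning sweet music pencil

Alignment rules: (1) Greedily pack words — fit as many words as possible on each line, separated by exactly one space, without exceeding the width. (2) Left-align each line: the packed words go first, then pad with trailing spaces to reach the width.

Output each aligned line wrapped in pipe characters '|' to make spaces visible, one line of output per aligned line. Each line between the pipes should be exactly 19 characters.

Answer: |black hard snow    |
|cherry morning     |
|sweet music pencil |

Derivation:
Line 1: ['black', 'hard', 'snow'] (min_width=15, slack=4)
Line 2: ['cherry', 'morning'] (min_width=14, slack=5)
Line 3: ['sweet', 'music', 'pencil'] (min_width=18, slack=1)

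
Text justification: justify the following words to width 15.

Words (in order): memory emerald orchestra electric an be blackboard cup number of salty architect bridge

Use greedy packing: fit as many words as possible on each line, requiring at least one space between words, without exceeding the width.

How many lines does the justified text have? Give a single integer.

Line 1: ['memory', 'emerald'] (min_width=14, slack=1)
Line 2: ['orchestra'] (min_width=9, slack=6)
Line 3: ['electric', 'an', 'be'] (min_width=14, slack=1)
Line 4: ['blackboard', 'cup'] (min_width=14, slack=1)
Line 5: ['number', 'of', 'salty'] (min_width=15, slack=0)
Line 6: ['architect'] (min_width=9, slack=6)
Line 7: ['bridge'] (min_width=6, slack=9)
Total lines: 7

Answer: 7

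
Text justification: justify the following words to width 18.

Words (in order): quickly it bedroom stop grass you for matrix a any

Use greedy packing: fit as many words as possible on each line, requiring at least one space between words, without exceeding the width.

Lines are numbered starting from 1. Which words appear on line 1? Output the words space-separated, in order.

Answer: quickly it bedroom

Derivation:
Line 1: ['quickly', 'it', 'bedroom'] (min_width=18, slack=0)
Line 2: ['stop', 'grass', 'you', 'for'] (min_width=18, slack=0)
Line 3: ['matrix', 'a', 'any'] (min_width=12, slack=6)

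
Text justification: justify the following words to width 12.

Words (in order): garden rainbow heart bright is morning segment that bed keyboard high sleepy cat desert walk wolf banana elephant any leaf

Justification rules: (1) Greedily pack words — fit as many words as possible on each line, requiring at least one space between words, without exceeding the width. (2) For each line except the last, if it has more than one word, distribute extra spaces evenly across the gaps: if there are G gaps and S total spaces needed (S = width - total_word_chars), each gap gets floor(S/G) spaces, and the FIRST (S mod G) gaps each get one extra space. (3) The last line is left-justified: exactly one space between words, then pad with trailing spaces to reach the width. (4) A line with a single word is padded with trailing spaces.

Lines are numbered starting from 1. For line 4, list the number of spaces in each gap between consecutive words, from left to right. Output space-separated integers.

Line 1: ['garden'] (min_width=6, slack=6)
Line 2: ['rainbow'] (min_width=7, slack=5)
Line 3: ['heart', 'bright'] (min_width=12, slack=0)
Line 4: ['is', 'morning'] (min_width=10, slack=2)
Line 5: ['segment', 'that'] (min_width=12, slack=0)
Line 6: ['bed', 'keyboard'] (min_width=12, slack=0)
Line 7: ['high', 'sleepy'] (min_width=11, slack=1)
Line 8: ['cat', 'desert'] (min_width=10, slack=2)
Line 9: ['walk', 'wolf'] (min_width=9, slack=3)
Line 10: ['banana'] (min_width=6, slack=6)
Line 11: ['elephant', 'any'] (min_width=12, slack=0)
Line 12: ['leaf'] (min_width=4, slack=8)

Answer: 3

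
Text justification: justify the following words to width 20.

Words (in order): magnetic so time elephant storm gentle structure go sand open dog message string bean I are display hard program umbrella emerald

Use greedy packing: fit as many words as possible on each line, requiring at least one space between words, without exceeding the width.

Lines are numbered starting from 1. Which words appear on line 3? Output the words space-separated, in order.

Answer: gentle structure go

Derivation:
Line 1: ['magnetic', 'so', 'time'] (min_width=16, slack=4)
Line 2: ['elephant', 'storm'] (min_width=14, slack=6)
Line 3: ['gentle', 'structure', 'go'] (min_width=19, slack=1)
Line 4: ['sand', 'open', 'dog'] (min_width=13, slack=7)
Line 5: ['message', 'string', 'bean'] (min_width=19, slack=1)
Line 6: ['I', 'are', 'display', 'hard'] (min_width=18, slack=2)
Line 7: ['program', 'umbrella'] (min_width=16, slack=4)
Line 8: ['emerald'] (min_width=7, slack=13)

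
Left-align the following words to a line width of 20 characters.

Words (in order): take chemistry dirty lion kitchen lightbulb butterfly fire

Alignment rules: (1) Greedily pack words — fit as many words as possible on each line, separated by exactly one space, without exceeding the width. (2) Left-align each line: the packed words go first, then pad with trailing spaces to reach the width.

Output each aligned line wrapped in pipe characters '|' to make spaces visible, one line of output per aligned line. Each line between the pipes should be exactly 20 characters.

Line 1: ['take', 'chemistry', 'dirty'] (min_width=20, slack=0)
Line 2: ['lion', 'kitchen'] (min_width=12, slack=8)
Line 3: ['lightbulb', 'butterfly'] (min_width=19, slack=1)
Line 4: ['fire'] (min_width=4, slack=16)

Answer: |take chemistry dirty|
|lion kitchen        |
|lightbulb butterfly |
|fire                |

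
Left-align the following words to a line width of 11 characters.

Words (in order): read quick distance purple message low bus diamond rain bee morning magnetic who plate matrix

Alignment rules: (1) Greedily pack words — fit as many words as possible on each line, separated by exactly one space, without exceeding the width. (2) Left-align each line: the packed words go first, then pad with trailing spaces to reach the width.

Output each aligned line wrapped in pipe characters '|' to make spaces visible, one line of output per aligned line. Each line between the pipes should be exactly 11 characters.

Answer: |read quick |
|distance   |
|purple     |
|message low|
|bus diamond|
|rain bee   |
|morning    |
|magnetic   |
|who plate  |
|matrix     |

Derivation:
Line 1: ['read', 'quick'] (min_width=10, slack=1)
Line 2: ['distance'] (min_width=8, slack=3)
Line 3: ['purple'] (min_width=6, slack=5)
Line 4: ['message', 'low'] (min_width=11, slack=0)
Line 5: ['bus', 'diamond'] (min_width=11, slack=0)
Line 6: ['rain', 'bee'] (min_width=8, slack=3)
Line 7: ['morning'] (min_width=7, slack=4)
Line 8: ['magnetic'] (min_width=8, slack=3)
Line 9: ['who', 'plate'] (min_width=9, slack=2)
Line 10: ['matrix'] (min_width=6, slack=5)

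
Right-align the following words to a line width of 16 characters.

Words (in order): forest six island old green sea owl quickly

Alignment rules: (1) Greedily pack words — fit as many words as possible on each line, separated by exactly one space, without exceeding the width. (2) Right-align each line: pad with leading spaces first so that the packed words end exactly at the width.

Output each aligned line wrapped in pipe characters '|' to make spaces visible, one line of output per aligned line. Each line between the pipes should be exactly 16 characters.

Answer: |      forest six|
|island old green|
| sea owl quickly|

Derivation:
Line 1: ['forest', 'six'] (min_width=10, slack=6)
Line 2: ['island', 'old', 'green'] (min_width=16, slack=0)
Line 3: ['sea', 'owl', 'quickly'] (min_width=15, slack=1)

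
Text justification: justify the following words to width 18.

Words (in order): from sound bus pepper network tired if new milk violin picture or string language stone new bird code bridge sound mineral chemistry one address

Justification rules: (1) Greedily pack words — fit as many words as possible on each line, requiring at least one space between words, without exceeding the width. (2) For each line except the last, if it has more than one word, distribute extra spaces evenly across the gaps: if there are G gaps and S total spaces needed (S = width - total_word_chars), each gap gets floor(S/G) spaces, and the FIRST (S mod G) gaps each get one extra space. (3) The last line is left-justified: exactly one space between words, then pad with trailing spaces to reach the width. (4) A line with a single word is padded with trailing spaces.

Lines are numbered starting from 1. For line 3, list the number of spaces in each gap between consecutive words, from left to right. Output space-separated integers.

Line 1: ['from', 'sound', 'bus'] (min_width=14, slack=4)
Line 2: ['pepper', 'network'] (min_width=14, slack=4)
Line 3: ['tired', 'if', 'new', 'milk'] (min_width=17, slack=1)
Line 4: ['violin', 'picture', 'or'] (min_width=17, slack=1)
Line 5: ['string', 'language'] (min_width=15, slack=3)
Line 6: ['stone', 'new', 'bird'] (min_width=14, slack=4)
Line 7: ['code', 'bridge', 'sound'] (min_width=17, slack=1)
Line 8: ['mineral', 'chemistry'] (min_width=17, slack=1)
Line 9: ['one', 'address'] (min_width=11, slack=7)

Answer: 2 1 1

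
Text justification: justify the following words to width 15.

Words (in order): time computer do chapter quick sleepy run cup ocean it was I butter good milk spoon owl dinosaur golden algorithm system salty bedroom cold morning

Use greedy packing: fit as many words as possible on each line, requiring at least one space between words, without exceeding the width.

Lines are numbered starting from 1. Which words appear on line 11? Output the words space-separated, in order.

Answer: bedroom cold

Derivation:
Line 1: ['time', 'computer'] (min_width=13, slack=2)
Line 2: ['do', 'chapter'] (min_width=10, slack=5)
Line 3: ['quick', 'sleepy'] (min_width=12, slack=3)
Line 4: ['run', 'cup', 'ocean'] (min_width=13, slack=2)
Line 5: ['it', 'was', 'I', 'butter'] (min_width=15, slack=0)
Line 6: ['good', 'milk', 'spoon'] (min_width=15, slack=0)
Line 7: ['owl', 'dinosaur'] (min_width=12, slack=3)
Line 8: ['golden'] (min_width=6, slack=9)
Line 9: ['algorithm'] (min_width=9, slack=6)
Line 10: ['system', 'salty'] (min_width=12, slack=3)
Line 11: ['bedroom', 'cold'] (min_width=12, slack=3)
Line 12: ['morning'] (min_width=7, slack=8)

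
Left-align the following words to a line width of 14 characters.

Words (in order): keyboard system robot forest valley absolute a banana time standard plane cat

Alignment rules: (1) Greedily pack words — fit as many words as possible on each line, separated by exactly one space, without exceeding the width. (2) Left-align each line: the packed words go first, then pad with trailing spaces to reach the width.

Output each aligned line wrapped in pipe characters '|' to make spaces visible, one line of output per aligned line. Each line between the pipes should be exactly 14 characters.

Answer: |keyboard      |
|system robot  |
|forest valley |
|absolute a    |
|banana time   |
|standard plane|
|cat           |

Derivation:
Line 1: ['keyboard'] (min_width=8, slack=6)
Line 2: ['system', 'robot'] (min_width=12, slack=2)
Line 3: ['forest', 'valley'] (min_width=13, slack=1)
Line 4: ['absolute', 'a'] (min_width=10, slack=4)
Line 5: ['banana', 'time'] (min_width=11, slack=3)
Line 6: ['standard', 'plane'] (min_width=14, slack=0)
Line 7: ['cat'] (min_width=3, slack=11)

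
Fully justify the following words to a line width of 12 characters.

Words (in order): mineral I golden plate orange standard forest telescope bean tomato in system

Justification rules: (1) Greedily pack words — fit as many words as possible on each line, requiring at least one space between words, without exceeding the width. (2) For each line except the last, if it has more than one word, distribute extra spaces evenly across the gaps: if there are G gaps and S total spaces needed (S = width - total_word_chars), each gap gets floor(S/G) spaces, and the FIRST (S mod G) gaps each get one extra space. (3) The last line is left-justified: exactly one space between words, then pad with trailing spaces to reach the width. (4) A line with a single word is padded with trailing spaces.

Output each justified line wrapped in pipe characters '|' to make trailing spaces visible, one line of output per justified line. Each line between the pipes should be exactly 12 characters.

Line 1: ['mineral', 'I'] (min_width=9, slack=3)
Line 2: ['golden', 'plate'] (min_width=12, slack=0)
Line 3: ['orange'] (min_width=6, slack=6)
Line 4: ['standard'] (min_width=8, slack=4)
Line 5: ['forest'] (min_width=6, slack=6)
Line 6: ['telescope'] (min_width=9, slack=3)
Line 7: ['bean', 'tomato'] (min_width=11, slack=1)
Line 8: ['in', 'system'] (min_width=9, slack=3)

Answer: |mineral    I|
|golden plate|
|orange      |
|standard    |
|forest      |
|telescope   |
|bean  tomato|
|in system   |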